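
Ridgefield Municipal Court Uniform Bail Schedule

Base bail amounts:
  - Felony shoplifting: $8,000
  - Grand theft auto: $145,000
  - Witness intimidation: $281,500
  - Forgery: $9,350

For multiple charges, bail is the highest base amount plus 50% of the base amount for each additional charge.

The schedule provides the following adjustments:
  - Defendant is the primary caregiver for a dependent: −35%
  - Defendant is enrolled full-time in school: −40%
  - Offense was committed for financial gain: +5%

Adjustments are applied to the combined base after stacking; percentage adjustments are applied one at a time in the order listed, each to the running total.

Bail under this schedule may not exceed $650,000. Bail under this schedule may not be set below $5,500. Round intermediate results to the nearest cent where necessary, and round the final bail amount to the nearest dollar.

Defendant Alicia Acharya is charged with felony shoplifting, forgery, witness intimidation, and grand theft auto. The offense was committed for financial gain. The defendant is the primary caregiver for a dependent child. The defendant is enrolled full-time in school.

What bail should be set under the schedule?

Base amounts from the schedule: felony shoplifting $8,000; forgery $9,350; witness intimidation $281,500; grand theft auto $145,000.
Stacking rule: highest base plus 50% of each additional charge. Highest is witness intimidation at $281,500. Additional: $8,000 × 50% = $4,000; $9,350 × 50% = $4,675; $145,000 × 50% = $72,500. Combined base = $281,500 + $81,175 = $362,675.
Defendant is the primary caregiver for a dependent (−35%): $362,675 × 0.65 = $235,738.75.
Defendant is enrolled full-time in school (−40%): $235,738.75 × 0.6 = $141,443.25.
Offense was committed for financial gain (+5%): $141,443.25 × 1.05 = $148,515.41.
$148,515.41 is within the $650,000 maximum.
$148,515.41 is at or above the $5,500 minimum.
Rounded to the nearest dollar: $148,515.

$148,515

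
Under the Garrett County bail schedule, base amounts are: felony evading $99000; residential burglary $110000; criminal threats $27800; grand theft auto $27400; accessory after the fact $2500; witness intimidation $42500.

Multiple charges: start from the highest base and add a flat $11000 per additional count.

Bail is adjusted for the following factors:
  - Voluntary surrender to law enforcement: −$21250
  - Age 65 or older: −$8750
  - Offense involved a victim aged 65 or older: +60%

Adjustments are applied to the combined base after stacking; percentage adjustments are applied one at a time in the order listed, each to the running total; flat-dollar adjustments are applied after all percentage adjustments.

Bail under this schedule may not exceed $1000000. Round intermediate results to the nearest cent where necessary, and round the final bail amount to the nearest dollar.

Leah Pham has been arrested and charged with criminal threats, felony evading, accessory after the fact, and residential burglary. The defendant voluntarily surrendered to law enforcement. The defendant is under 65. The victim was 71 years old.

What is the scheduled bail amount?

$207550

Base amounts from the schedule: criminal threats $27800; felony evading $99000; accessory after the fact $2500; residential burglary $110000.
Stacking rule: highest base plus $11000 per additional charge. Highest is residential burglary at $110000; 3 additional charges → +$33000. Combined base = $143000.
Offense involved a victim aged 65 or older (+60%): $143000 × 1.6 = $228800.
Voluntary surrender to law enforcement (−$21250 flat): $228800 − $21250 = $207550.
$207550 is within the $1000000 maximum.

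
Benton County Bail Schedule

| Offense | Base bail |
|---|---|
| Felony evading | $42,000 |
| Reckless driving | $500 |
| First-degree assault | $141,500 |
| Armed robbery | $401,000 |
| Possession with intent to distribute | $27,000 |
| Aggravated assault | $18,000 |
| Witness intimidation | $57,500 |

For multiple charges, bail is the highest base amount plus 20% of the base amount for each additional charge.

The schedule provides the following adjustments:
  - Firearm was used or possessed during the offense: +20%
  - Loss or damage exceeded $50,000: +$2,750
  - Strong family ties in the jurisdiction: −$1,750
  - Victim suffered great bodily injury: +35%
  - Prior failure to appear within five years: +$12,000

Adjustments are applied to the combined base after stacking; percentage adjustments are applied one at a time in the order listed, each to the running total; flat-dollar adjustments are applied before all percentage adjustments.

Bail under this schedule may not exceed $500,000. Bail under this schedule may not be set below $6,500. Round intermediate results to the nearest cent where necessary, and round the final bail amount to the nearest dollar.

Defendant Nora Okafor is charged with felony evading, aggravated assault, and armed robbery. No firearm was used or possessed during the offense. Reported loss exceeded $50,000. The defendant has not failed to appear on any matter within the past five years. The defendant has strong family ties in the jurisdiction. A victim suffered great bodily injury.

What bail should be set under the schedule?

$500,000

Base amounts from the schedule: felony evading $42,000; aggravated assault $18,000; armed robbery $401,000.
Stacking rule: highest base plus 20% of each additional charge. Highest is armed robbery at $401,000. Additional: $42,000 × 20% = $8,400; $18,000 × 20% = $3,600. Combined base = $401,000 + $12,000 = $413,000.
Loss or damage exceeded $50,000 (+$2,750 flat): $413,000 + $2,750 = $415,750.
Strong family ties in the jurisdiction (−$1,750 flat): $415,750 − $1,750 = $414,000.
Victim suffered great bodily injury (+35%): $414,000 × 1.35 = $558,900.
Result $558,900 exceeds the maximum of $500,000; bail is capped at $500,000.
$500,000 is at or above the $6,500 minimum.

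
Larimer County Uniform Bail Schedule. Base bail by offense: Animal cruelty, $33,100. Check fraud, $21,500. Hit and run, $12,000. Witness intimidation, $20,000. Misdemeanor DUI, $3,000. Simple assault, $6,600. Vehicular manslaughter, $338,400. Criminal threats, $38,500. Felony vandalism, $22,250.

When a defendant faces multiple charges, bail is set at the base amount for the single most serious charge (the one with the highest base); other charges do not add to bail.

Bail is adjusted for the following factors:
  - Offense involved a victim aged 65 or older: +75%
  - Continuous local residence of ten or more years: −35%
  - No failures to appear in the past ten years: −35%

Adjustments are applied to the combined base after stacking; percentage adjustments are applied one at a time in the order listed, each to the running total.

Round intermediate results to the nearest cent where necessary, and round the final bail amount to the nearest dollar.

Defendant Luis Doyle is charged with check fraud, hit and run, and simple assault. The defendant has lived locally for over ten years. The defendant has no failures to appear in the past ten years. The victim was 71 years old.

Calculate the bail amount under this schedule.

$15,897

Base amounts from the schedule: check fraud $21,500; hit and run $12,000; simple assault $6,600.
Stacking rule: use the highest base only. Highest is check fraud at $21,500. Combined base = $21,500.
Offense involved a victim aged 65 or older (+75%): $21,500 × 1.75 = $37,625.
Continuous local residence of ten or more years (−35%): $37,625 × 0.65 = $24,456.25.
No failures to appear in the past ten years (−35%): $24,456.25 × 0.65 = $15,896.56.
Rounded to the nearest dollar: $15,897.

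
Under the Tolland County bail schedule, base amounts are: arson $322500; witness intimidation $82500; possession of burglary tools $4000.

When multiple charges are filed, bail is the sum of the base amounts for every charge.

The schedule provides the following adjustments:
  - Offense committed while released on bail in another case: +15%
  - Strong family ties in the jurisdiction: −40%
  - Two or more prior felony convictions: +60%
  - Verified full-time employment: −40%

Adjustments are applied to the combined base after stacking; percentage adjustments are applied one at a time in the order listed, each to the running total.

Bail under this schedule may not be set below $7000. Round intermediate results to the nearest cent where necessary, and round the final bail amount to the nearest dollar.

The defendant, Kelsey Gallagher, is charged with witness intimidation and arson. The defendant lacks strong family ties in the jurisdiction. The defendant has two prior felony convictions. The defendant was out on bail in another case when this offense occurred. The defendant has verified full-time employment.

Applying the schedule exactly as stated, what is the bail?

Base amounts from the schedule: witness intimidation $82500; arson $322500.
Stacking rule: sum of all bases. $82500 + $322500 = $405000.
Offense committed while released on bail in another case (+15%): $405000 × 1.15 = $465750.
Two or more prior felony convictions (+60%): $465750 × 1.6 = $745200.
Verified full-time employment (−40%): $745200 × 0.6 = $447120.
$447120 is at or above the $7000 minimum.

$447120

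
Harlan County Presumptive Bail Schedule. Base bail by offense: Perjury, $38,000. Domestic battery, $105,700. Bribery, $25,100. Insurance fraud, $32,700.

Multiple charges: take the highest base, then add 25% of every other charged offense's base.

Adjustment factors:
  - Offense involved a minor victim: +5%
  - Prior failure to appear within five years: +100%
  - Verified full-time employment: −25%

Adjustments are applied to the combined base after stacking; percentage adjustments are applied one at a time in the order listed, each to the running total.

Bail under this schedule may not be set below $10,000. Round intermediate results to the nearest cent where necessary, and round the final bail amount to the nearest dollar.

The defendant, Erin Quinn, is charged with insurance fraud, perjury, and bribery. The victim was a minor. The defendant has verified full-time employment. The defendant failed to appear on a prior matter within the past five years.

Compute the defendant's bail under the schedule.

$82,609

Base amounts from the schedule: insurance fraud $32,700; perjury $38,000; bribery $25,100.
Stacking rule: highest base plus 25% of each additional charge. Highest is perjury at $38,000. Additional: $32,700 × 25% = $8,175; $25,100 × 25% = $6,275. Combined base = $38,000 + $14,450 = $52,450.
Offense involved a minor victim (+5%): $52,450 × 1.05 = $55,072.50.
Prior failure to appear within five years (+100%): $55,072.50 × 2 = $110,145.
Verified full-time employment (−25%): $110,145 × 0.75 = $82,608.75.
$82,608.75 is at or above the $10,000 minimum.
Rounded to the nearest dollar: $82,609.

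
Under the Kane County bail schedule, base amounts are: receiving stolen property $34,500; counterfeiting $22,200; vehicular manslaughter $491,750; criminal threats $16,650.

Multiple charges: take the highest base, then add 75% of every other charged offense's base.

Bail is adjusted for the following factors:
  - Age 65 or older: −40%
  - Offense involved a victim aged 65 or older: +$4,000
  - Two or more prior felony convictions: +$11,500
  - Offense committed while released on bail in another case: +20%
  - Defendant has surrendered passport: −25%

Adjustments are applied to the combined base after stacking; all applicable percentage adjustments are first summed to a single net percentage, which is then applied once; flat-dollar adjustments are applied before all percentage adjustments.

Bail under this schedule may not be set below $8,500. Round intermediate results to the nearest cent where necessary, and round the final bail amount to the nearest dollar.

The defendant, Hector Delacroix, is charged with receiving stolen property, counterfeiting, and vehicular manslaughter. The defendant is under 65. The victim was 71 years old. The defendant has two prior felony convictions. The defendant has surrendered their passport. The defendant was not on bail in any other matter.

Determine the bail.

Base amounts from the schedule: receiving stolen property $34,500; counterfeiting $22,200; vehicular manslaughter $491,750.
Stacking rule: highest base plus 75% of each additional charge. Highest is vehicular manslaughter at $491,750. Additional: $34,500 × 75% = $25,875; $22,200 × 75% = $16,650. Combined base = $491,750 + $42,525 = $534,275.
Offense involved a victim aged 65 or older (+$4,000 flat): $534,275 + $4,000 = $538,275.
Two or more prior felony convictions (+$11,500 flat): $538,275 + $11,500 = $549,775.
Defendant has surrendered passport (−25%): $549,775 × 0.75 = $412,331.25.
$412,331.25 is at or above the $8,500 minimum.
Rounded to the nearest dollar: $412,331.

$412,331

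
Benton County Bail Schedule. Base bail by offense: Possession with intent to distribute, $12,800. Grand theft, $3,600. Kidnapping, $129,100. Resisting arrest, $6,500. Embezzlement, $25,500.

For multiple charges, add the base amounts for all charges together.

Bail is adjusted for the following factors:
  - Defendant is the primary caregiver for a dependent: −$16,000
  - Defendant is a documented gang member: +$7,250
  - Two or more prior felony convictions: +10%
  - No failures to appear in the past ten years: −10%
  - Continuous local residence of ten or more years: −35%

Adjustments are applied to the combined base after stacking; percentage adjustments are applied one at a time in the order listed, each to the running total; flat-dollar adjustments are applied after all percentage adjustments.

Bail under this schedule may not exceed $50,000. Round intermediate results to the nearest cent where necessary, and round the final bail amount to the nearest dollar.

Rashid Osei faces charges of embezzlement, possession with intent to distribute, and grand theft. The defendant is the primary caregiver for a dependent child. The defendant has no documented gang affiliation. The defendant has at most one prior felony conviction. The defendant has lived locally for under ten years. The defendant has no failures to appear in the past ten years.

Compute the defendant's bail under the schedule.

$21,710

Base amounts from the schedule: embezzlement $25,500; possession with intent to distribute $12,800; grand theft $3,600.
Stacking rule: sum of all bases. $25,500 + $12,800 + $3,600 = $41,900.
No failures to appear in the past ten years (−10%): $41,900 × 0.9 = $37,710.
Defendant is the primary caregiver for a dependent (−$16,000 flat): $37,710 − $16,000 = $21,710.
$21,710 is within the $50,000 maximum.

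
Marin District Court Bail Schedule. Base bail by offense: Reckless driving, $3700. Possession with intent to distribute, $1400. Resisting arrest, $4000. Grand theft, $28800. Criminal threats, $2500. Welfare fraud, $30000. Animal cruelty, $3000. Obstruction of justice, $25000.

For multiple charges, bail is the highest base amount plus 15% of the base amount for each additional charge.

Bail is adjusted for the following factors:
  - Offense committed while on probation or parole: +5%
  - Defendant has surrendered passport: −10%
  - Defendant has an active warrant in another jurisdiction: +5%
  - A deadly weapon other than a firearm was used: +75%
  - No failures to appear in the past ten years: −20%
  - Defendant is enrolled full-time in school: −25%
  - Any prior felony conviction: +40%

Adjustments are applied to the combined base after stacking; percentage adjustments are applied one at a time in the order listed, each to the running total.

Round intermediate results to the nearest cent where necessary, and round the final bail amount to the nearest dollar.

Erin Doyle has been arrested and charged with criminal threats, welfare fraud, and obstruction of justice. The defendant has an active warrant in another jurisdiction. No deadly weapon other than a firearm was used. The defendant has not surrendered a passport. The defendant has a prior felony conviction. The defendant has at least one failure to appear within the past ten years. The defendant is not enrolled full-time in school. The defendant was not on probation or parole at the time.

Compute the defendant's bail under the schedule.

$50164

Base amounts from the schedule: criminal threats $2500; welfare fraud $30000; obstruction of justice $25000.
Stacking rule: highest base plus 15% of each additional charge. Highest is welfare fraud at $30000. Additional: $2500 × 15% = $375; $25000 × 15% = $3750. Combined base = $30000 + $4125 = $34125.
Defendant has an active warrant in another jurisdiction (+5%): $34125 × 1.05 = $35831.25.
Any prior felony conviction (+40%): $35831.25 × 1.4 = $50163.75.
Rounded to the nearest dollar: $50164.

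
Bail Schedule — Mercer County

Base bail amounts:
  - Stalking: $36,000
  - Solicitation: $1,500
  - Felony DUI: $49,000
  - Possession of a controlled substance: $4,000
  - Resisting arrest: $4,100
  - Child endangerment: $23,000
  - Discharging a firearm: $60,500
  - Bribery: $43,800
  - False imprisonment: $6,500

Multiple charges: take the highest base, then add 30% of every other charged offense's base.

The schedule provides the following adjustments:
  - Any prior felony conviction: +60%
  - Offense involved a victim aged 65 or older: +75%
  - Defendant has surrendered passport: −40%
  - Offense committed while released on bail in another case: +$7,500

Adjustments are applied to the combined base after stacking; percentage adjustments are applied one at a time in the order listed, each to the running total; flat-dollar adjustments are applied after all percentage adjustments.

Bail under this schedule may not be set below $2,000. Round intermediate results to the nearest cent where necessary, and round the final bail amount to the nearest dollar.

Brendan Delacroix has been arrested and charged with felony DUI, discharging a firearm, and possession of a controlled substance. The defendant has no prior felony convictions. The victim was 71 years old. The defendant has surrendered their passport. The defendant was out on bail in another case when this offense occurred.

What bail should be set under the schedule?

Base amounts from the schedule: felony DUI $49,000; discharging a firearm $60,500; possession of a controlled substance $4,000.
Stacking rule: highest base plus 30% of each additional charge. Highest is discharging a firearm at $60,500. Additional: $49,000 × 30% = $14,700; $4,000 × 30% = $1,200. Combined base = $60,500 + $15,900 = $76,400.
Offense involved a victim aged 65 or older (+75%): $76,400 × 1.75 = $133,700.
Defendant has surrendered passport (−40%): $133,700 × 0.6 = $80,220.
Offense committed while released on bail in another case (+$7,500 flat): $80,220 + $7,500 = $87,720.
$87,720 is at or above the $2,000 minimum.

$87,720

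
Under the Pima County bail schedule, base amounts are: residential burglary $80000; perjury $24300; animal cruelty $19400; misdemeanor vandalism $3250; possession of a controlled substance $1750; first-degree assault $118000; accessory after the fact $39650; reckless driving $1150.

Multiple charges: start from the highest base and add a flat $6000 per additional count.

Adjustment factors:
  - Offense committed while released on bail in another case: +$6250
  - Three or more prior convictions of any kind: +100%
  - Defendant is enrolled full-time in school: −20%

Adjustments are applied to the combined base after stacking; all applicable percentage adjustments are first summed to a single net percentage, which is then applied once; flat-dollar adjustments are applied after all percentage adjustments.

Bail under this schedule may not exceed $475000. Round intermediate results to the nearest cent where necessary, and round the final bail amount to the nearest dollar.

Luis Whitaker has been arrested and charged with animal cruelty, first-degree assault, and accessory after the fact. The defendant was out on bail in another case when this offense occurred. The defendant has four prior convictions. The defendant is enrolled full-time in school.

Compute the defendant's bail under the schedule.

$240250

Base amounts from the schedule: animal cruelty $19400; first-degree assault $118000; accessory after the fact $39650.
Stacking rule: highest base plus $6000 per additional charge. Highest is first-degree assault at $118000; 2 additional charges → +$12000. Combined base = $130000.
Net percentage adjustment: +100% −20% = +80%. $130000 × 1.8 = $234000.
Offense committed while released on bail in another case (+$6250 flat): $234000 + $6250 = $240250.
$240250 is within the $475000 maximum.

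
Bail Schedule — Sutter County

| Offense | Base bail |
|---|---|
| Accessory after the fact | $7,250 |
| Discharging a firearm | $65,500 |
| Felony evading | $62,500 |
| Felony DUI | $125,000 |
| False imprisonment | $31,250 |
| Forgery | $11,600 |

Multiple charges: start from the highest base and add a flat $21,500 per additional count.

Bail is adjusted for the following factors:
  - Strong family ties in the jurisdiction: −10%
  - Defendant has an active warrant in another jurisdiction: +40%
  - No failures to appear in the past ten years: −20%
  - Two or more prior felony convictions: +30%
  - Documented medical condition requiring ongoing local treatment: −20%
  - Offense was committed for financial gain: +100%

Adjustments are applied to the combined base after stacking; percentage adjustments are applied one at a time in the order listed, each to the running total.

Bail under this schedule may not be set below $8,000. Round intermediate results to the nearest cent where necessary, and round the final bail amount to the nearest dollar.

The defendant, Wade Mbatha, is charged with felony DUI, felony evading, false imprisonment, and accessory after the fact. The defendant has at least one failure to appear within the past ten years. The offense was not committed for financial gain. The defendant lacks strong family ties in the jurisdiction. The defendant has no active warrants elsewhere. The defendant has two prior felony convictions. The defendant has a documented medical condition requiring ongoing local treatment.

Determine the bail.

$197,080

Base amounts from the schedule: felony DUI $125,000; felony evading $62,500; false imprisonment $31,250; accessory after the fact $7,250.
Stacking rule: highest base plus $21,500 per additional charge. Highest is felony DUI at $125,000; 3 additional charges → +$64,500. Combined base = $189,500.
Two or more prior felony convictions (+30%): $189,500 × 1.3 = $246,350.
Documented medical condition requiring ongoing local treatment (−20%): $246,350 × 0.8 = $197,080.
$197,080 is at or above the $8,000 minimum.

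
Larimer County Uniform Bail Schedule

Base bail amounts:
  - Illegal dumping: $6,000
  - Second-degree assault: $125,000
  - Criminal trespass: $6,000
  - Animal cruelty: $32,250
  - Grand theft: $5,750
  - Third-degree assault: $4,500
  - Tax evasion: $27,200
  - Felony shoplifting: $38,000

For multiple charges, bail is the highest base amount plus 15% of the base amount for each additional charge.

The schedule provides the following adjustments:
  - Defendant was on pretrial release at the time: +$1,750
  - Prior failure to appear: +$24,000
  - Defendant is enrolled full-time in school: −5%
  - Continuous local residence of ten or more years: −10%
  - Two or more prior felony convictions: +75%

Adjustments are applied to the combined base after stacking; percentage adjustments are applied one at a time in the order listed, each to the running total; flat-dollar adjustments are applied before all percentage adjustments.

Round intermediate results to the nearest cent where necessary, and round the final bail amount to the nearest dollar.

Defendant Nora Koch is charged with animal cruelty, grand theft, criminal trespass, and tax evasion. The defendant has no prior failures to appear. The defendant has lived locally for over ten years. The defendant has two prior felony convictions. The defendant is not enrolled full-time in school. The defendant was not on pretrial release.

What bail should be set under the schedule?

Base amounts from the schedule: animal cruelty $32,250; grand theft $5,750; criminal trespass $6,000; tax evasion $27,200.
Stacking rule: highest base plus 15% of each additional charge. Highest is animal cruelty at $32,250. Additional: $5,750 × 15% = $862.50; $6,000 × 15% = $900; $27,200 × 15% = $4,080. Combined base = $32,250 + $5,842.50 = $38,092.50.
Continuous local residence of ten or more years (−10%): $38,092.50 × 0.9 = $34,283.25.
Two or more prior felony convictions (+75%): $34,283.25 × 1.75 = $59,995.69.
Rounded to the nearest dollar: $59,996.

$59,996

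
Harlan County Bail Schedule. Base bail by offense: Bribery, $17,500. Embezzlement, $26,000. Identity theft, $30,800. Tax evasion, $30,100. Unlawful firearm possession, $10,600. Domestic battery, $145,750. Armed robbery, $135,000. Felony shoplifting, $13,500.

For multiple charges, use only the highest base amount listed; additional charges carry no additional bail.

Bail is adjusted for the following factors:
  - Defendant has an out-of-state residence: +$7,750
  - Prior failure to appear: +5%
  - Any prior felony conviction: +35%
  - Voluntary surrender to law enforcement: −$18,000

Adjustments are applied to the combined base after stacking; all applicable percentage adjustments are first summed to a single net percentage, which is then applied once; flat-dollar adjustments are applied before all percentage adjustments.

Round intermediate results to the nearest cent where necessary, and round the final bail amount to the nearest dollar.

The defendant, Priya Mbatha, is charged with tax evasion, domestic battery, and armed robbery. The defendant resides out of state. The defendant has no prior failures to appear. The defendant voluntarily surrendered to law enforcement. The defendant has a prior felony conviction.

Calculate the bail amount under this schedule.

$182,925

Base amounts from the schedule: tax evasion $30,100; domestic battery $145,750; armed robbery $135,000.
Stacking rule: use the highest base only. Highest is domestic battery at $145,750. Combined base = $145,750.
Defendant has an out-of-state residence (+$7,750 flat): $145,750 + $7,750 = $153,500.
Voluntary surrender to law enforcement (−$18,000 flat): $153,500 − $18,000 = $135,500.
Any prior felony conviction (+35%): $135,500 × 1.35 = $182,925.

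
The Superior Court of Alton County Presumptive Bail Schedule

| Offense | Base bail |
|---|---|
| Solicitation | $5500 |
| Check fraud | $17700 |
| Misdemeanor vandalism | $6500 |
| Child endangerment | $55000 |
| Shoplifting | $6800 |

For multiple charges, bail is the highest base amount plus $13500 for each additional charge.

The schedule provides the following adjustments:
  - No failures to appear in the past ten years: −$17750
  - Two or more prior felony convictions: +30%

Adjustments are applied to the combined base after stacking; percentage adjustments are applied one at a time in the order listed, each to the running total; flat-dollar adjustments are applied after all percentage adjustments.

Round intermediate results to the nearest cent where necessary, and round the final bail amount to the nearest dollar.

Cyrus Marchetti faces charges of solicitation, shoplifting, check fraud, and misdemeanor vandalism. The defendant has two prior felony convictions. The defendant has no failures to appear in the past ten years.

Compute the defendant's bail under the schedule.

Base amounts from the schedule: solicitation $5500; shoplifting $6800; check fraud $17700; misdemeanor vandalism $6500.
Stacking rule: highest base plus $13500 per additional charge. Highest is check fraud at $17700; 3 additional charges → +$40500. Combined base = $58200.
Two or more prior felony convictions (+30%): $58200 × 1.3 = $75660.
No failures to appear in the past ten years (−$17750 flat): $75660 − $17750 = $57910.

$57910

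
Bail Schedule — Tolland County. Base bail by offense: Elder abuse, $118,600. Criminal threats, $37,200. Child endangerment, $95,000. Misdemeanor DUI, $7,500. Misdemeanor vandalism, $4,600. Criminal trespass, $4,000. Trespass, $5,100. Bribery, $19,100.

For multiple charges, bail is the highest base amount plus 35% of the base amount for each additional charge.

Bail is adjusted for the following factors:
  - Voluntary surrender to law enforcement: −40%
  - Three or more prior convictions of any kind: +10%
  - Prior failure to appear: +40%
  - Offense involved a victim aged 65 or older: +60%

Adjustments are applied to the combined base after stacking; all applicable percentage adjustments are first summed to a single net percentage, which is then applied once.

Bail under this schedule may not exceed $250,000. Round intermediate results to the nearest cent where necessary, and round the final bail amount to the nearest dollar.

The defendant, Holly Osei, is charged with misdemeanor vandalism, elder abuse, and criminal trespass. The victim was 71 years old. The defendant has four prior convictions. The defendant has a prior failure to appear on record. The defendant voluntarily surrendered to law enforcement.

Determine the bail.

$206,737

Base amounts from the schedule: misdemeanor vandalism $4,600; elder abuse $118,600; criminal trespass $4,000.
Stacking rule: highest base plus 35% of each additional charge. Highest is elder abuse at $118,600. Additional: $4,600 × 35% = $1,610; $4,000 × 35% = $1,400. Combined base = $118,600 + $3,010 = $121,610.
Net percentage adjustment: −40% +10% +40% +60% = +70%. $121,610 × 1.7 = $206,737.
$206,737 is within the $250,000 maximum.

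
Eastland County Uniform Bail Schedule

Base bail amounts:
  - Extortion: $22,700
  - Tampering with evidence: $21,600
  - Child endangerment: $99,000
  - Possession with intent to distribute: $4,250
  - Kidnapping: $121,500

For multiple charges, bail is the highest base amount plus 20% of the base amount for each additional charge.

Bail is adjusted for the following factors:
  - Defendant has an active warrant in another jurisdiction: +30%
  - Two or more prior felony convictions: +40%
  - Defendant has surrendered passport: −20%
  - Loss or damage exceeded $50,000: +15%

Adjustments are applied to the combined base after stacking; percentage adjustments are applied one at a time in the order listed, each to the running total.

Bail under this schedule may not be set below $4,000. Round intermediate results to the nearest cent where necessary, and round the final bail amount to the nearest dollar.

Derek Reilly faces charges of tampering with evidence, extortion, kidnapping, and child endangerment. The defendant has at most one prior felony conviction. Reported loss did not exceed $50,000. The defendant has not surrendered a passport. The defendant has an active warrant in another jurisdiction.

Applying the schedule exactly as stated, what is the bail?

$195,208

Base amounts from the schedule: tampering with evidence $21,600; extortion $22,700; kidnapping $121,500; child endangerment $99,000.
Stacking rule: highest base plus 20% of each additional charge. Highest is kidnapping at $121,500. Additional: $21,600 × 20% = $4,320; $22,700 × 20% = $4,540; $99,000 × 20% = $19,800. Combined base = $121,500 + $28,660 = $150,160.
Defendant has an active warrant in another jurisdiction (+30%): $150,160 × 1.3 = $195,208.
$195,208 is at or above the $4,000 minimum.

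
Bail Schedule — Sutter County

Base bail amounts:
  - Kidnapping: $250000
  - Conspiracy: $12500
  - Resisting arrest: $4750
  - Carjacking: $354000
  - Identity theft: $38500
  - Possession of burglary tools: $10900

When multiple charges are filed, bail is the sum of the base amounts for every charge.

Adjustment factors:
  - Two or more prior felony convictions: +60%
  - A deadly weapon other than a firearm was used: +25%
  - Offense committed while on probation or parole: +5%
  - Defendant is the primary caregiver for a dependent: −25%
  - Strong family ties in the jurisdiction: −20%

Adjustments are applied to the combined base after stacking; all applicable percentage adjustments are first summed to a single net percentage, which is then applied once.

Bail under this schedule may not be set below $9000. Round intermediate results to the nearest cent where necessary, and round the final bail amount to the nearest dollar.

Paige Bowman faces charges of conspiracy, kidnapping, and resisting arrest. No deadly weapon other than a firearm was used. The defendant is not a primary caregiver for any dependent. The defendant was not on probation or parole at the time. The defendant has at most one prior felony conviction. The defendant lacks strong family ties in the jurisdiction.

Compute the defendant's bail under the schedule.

$267250

Base amounts from the schedule: conspiracy $12500; kidnapping $250000; resisting arrest $4750.
Stacking rule: sum of all bases. $12500 + $250000 + $4750 = $267250.
No adjustment factors apply to this defendant.
$267250 is at or above the $9000 minimum.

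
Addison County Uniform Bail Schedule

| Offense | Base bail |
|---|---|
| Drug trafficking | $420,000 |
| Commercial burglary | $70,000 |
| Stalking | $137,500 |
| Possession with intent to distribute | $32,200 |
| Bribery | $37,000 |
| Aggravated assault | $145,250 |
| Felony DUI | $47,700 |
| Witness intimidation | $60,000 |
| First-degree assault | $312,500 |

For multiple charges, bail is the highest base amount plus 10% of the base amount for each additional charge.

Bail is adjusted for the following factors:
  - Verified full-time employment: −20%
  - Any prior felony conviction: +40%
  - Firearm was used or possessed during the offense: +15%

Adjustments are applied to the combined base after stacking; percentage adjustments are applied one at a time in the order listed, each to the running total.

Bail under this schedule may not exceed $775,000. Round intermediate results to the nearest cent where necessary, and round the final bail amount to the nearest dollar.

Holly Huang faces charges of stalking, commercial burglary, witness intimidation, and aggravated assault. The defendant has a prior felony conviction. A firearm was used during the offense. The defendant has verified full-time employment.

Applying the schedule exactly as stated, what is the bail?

$221,536

Base amounts from the schedule: stalking $137,500; commercial burglary $70,000; witness intimidation $60,000; aggravated assault $145,250.
Stacking rule: highest base plus 10% of each additional charge. Highest is aggravated assault at $145,250. Additional: $137,500 × 10% = $13,750; $70,000 × 10% = $7,000; $60,000 × 10% = $6,000. Combined base = $145,250 + $26,750 = $172,000.
Verified full-time employment (−20%): $172,000 × 0.8 = $137,600.
Any prior felony conviction (+40%): $137,600 × 1.4 = $192,640.
Firearm was used or possessed during the offense (+15%): $192,640 × 1.15 = $221,536.
$221,536 is within the $775,000 maximum.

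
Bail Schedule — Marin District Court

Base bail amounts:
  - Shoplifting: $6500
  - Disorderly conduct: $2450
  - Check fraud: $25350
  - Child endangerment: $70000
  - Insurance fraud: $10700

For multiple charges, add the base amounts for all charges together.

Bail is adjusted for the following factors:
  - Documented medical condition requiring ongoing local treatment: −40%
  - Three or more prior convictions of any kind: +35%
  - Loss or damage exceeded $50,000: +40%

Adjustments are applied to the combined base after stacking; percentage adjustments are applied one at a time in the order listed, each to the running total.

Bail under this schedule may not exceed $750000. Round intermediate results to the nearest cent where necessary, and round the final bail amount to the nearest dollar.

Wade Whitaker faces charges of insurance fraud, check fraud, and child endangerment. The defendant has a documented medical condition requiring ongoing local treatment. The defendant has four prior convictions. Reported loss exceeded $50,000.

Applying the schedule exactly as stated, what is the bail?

$120261

Base amounts from the schedule: insurance fraud $10700; check fraud $25350; child endangerment $70000.
Stacking rule: sum of all bases. $10700 + $25350 + $70000 = $106050.
Documented medical condition requiring ongoing local treatment (−40%): $106050 × 0.6 = $63630.
Three or more prior convictions of any kind (+35%): $63630 × 1.35 = $85900.50.
Loss or damage exceeded $50,000 (+40%): $85900.50 × 1.4 = $120260.70.
$120260.70 is within the $750000 maximum.
Rounded to the nearest dollar: $120261.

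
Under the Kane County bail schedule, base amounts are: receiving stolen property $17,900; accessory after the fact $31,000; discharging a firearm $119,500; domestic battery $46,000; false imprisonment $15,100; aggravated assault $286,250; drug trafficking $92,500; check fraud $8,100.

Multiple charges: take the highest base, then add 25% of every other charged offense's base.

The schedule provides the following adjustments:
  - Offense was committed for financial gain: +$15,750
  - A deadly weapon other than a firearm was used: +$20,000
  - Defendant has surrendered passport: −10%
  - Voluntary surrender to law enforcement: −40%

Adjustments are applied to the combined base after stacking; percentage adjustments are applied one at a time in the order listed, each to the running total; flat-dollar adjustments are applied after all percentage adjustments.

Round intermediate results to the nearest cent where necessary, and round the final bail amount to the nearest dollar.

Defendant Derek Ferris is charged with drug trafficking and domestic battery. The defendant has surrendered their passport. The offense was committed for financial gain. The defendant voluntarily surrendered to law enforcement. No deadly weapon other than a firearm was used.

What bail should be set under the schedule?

$71,910

Base amounts from the schedule: drug trafficking $92,500; domestic battery $46,000.
Stacking rule: highest base plus 25% of each additional charge. Highest is drug trafficking at $92,500. Additional: $46,000 × 25% = $11,500. Combined base = $92,500 + $11,500 = $104,000.
Defendant has surrendered passport (−10%): $104,000 × 0.9 = $93,600.
Voluntary surrender to law enforcement (−40%): $93,600 × 0.6 = $56,160.
Offense was committed for financial gain (+$15,750 flat): $56,160 + $15,750 = $71,910.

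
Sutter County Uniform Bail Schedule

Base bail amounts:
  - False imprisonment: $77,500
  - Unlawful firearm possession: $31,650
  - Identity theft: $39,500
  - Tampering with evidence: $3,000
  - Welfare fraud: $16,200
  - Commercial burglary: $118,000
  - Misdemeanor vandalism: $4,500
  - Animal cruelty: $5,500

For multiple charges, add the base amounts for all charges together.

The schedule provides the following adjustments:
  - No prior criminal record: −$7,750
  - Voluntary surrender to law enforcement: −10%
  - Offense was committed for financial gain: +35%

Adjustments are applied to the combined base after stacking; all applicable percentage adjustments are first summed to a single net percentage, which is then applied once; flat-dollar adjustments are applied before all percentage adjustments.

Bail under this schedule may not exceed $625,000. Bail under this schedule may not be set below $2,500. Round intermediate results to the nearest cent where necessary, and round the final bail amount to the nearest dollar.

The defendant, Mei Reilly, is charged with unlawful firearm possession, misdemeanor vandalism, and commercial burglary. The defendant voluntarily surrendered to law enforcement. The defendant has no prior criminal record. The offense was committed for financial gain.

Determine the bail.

Base amounts from the schedule: unlawful firearm possession $31,650; misdemeanor vandalism $4,500; commercial burglary $118,000.
Stacking rule: sum of all bases. $31,650 + $4,500 + $118,000 = $154,150.
No prior criminal record (−$7,750 flat): $154,150 − $7,750 = $146,400.
Net percentage adjustment: −10% +35% = +25%. $146,400 × 1.25 = $183,000.
$183,000 is within the $625,000 maximum.
$183,000 is at or above the $2,500 minimum.

$183,000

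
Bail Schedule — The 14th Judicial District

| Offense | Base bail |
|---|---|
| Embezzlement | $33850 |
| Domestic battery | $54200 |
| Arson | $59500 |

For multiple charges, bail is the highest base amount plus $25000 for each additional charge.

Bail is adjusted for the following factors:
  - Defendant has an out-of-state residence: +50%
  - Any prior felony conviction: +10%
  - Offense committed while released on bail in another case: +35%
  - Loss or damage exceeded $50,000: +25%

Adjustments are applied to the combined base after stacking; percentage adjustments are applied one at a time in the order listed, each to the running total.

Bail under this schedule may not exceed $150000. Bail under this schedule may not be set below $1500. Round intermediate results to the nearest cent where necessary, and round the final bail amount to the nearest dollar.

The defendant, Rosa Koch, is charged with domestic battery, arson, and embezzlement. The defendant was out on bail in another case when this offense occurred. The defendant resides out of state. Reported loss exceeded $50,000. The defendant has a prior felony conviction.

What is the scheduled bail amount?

Base amounts from the schedule: domestic battery $54200; arson $59500; embezzlement $33850.
Stacking rule: highest base plus $25000 per additional charge. Highest is arson at $59500; 2 additional charges → +$50000. Combined base = $109500.
Defendant has an out-of-state residence (+50%): $109500 × 1.5 = $164250.
Any prior felony conviction (+10%): $164250 × 1.1 = $180675.
Offense committed while released on bail in another case (+35%): $180675 × 1.35 = $243911.25.
Loss or damage exceeded $50,000 (+25%): $243911.25 × 1.25 = $304889.06.
Result $304889.06 exceeds the maximum of $150000; bail is capped at $150000.
$150000 is at or above the $1500 minimum.

$150000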